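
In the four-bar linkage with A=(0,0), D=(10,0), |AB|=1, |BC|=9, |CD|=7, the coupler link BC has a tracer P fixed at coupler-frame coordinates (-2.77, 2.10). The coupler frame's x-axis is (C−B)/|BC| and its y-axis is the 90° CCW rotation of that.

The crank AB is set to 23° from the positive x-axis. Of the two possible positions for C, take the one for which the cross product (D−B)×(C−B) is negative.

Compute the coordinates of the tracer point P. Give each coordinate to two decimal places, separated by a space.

A=(0,0), D=(10.00,0)
B = A + 1.00·(cos23°, sin23°) = (0.9205, 0.3907)
|BD| = 9.0879
circle(B,9.00) ∩ circle(D,7.00): a=6.3045, h=6.4228
  candidates: C₊=(7.4954,6.5366) cross=58.370; C₋=(6.9431,-6.2972) cross=-58.370
  mode - wants cross < 0 → take C=(6.9431,-6.2972) (cross=-58.370)
ex = (C−B)/|BC| = (0.6692,-0.7431); ey = (0.7431,0.6692)
P = B + -2.77·ex + 2.10·ey = (0.6274,3.8544)

0.63 3.85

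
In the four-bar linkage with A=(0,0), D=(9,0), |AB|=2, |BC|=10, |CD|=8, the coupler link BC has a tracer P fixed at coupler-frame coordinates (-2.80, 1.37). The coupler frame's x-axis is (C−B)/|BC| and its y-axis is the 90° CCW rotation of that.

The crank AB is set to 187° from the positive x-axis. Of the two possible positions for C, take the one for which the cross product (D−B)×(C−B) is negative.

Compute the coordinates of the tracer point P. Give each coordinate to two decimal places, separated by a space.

A=(0,0), D=(9.00,0)
B = A + 2.00·(cos187°, sin187°) = (-1.9851, -0.2437)
|BD| = 10.9878
circle(B,10.00) ∩ circle(D,8.00): a=7.1321, h=7.0095
  candidates: C₊=(4.9897,6.9223) cross=77.019; C₋=(5.3007,-7.0933) cross=-77.019
  mode - wants cross < 0 → take C=(5.3007,-7.0933) (cross=-77.019)
ex = (C−B)/|BC| = (0.7286,-0.6850); ey = (0.6850,0.7286)
P = B + -2.80·ex + 1.37·ey = (-3.0867,2.6723)

-3.09 2.67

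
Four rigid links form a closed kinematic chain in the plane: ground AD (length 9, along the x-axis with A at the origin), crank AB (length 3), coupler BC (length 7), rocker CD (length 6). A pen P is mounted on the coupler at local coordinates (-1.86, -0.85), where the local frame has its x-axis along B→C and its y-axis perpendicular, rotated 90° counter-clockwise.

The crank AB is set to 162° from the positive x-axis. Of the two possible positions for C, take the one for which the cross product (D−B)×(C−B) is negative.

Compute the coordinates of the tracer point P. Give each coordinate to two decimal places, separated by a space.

A=(0,0), D=(9.00,0)
B = A + 3.00·(cos162°, sin162°) = (-2.8532, 0.9271)
|BD| = 11.8894
circle(B,7.00) ∩ circle(D,6.00): a=6.4914, h=2.6195
  candidates: C₊=(3.8227,3.0324) cross=31.144; C₋=(3.4142,-2.1906) cross=-31.144
  mode - wants cross < 0 → take C=(3.4142,-2.1906) (cross=-31.144)
ex = (C−B)/|BC| = (0.8953,-0.4454); ey = (0.4454,0.8953)
P = B + -1.86·ex + -0.85·ey = (-4.8971,0.9944)

-4.90 0.99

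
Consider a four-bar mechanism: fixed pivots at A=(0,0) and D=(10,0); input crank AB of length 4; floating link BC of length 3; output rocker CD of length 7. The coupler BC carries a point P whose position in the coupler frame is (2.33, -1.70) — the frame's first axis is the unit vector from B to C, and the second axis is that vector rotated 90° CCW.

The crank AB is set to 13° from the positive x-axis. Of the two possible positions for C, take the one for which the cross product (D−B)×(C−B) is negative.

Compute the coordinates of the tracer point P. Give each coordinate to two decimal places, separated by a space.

1.77 -1.05

A=(0,0), D=(10.00,0)
B = A + 4.00·(cos13°, sin13°) = (3.8975, 0.8998)
|BD| = 6.1685
circle(B,3.00) ∩ circle(D,7.00): a=-0.1580, h=2.9958
  candidates: C₊=(4.1781,3.8866) cross=18.480; C₋=(3.3041,-2.0409) cross=-18.480
  mode - wants cross < 0 → take C=(3.3041,-2.0409) (cross=-18.480)
ex = (C−B)/|BC| = (-0.1978,-0.9802); ey = (0.9802,-0.1978)
P = B + 2.33·ex + -1.70·ey = (1.7702,-1.0479)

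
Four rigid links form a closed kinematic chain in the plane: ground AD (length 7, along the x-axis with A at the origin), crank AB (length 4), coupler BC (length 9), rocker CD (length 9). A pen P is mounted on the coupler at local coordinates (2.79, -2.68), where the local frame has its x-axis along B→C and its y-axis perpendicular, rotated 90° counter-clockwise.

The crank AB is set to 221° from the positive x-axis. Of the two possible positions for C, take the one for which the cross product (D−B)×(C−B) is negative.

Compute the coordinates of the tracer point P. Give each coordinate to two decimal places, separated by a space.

-2.62 -6.47

A=(0,0), D=(7.00,0)
B = A + 4.00·(cos221°, sin221°) = (-3.0188, -2.6242)
|BD| = 10.3568
circle(B,9.00) ∩ circle(D,9.00): a=5.1784, h=7.3610
  candidates: C₊=(0.1254,5.8086) cross=76.236; C₋=(3.8557,-8.4329) cross=-76.236
  mode - wants cross < 0 → take C=(3.8557,-8.4329) (cross=-76.236)
ex = (C−B)/|BC| = (0.7638,-0.6454); ey = (0.6454,0.7638)
P = B + 2.79·ex + -2.68·ey = (-2.6174,-6.4720)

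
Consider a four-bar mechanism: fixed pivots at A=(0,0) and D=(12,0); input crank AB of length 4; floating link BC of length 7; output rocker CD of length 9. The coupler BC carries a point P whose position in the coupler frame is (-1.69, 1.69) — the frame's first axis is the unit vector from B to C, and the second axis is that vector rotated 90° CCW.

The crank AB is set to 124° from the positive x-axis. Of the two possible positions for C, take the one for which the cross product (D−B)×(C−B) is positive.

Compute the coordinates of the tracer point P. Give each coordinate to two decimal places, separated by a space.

-4.29 4.54

A=(0,0), D=(12.00,0)
B = A + 4.00·(cos124°, sin124°) = (-2.2368, 3.3162)
|BD| = 14.6179
circle(B,7.00) ∩ circle(D,9.00): a=6.2144, h=3.2220
  candidates: C₊=(4.5465,5.0444) cross=47.099; C₋=(3.0847,-1.2316) cross=-47.099
  mode + wants cross > 0 → take C=(4.5465,5.0444) (cross=47.099)
ex = (C−B)/|BC| = (0.9690,0.2469); ey = (-0.2469,0.9690)
P = B + -1.69·ex + 1.69·ey = (-4.2917,4.5366)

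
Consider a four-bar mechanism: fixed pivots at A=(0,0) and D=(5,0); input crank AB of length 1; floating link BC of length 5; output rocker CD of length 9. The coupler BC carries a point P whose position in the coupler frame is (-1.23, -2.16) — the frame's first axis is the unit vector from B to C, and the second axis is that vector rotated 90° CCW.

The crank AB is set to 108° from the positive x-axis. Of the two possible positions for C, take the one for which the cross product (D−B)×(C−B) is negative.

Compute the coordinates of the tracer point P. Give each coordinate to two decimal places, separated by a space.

-1.17 3.28

A=(0,0), D=(5.00,0)
B = A + 1.00·(cos108°, sin108°) = (-0.3090, 0.9511)
|BD| = 5.3935
circle(B,5.00) ∩ circle(D,9.00): a=-2.4946, h=4.3332
  candidates: C₊=(-2.0005,5.6563) cross=23.371; C₋=(-3.5287,-2.8744) cross=-23.371
  mode - wants cross < 0 → take C=(-3.5287,-2.8744) (cross=-23.371)
ex = (C−B)/|BC| = (-0.6439,-0.7651); ey = (0.7651,-0.6439)
P = B + -1.23·ex + -2.16·ey = (-1.1696,3.2830)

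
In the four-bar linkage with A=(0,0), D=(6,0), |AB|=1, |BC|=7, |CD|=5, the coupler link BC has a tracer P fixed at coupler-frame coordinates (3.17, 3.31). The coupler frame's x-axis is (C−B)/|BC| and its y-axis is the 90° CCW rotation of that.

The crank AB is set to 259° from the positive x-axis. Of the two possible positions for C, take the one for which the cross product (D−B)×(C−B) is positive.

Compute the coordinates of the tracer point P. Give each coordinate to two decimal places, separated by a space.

A=(0,0), D=(6.00,0)
B = A + 1.00·(cos259°, sin259°) = (-0.1908, -0.9816)
|BD| = 6.2682
circle(B,7.00) ∩ circle(D,5.00): a=5.0485, h=4.8490
  candidates: C₊=(4.0360,4.5981) cross=30.394; C₋=(5.5548,-4.9801) cross=-30.394
  mode + wants cross > 0 → take C=(4.0360,4.5981) (cross=30.394)
ex = (C−B)/|BC| = (0.6038,0.7971); ey = (-0.7971,0.6038)
P = B + 3.17·ex + 3.31·ey = (-0.9151,3.5439)

-0.92 3.54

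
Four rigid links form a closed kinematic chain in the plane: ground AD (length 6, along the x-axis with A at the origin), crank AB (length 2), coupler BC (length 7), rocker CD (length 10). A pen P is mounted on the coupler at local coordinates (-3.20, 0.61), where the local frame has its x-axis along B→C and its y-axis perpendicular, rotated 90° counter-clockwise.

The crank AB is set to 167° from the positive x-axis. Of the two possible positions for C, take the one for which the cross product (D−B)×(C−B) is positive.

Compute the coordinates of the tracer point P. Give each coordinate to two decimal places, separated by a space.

-3.08 -2.60

A=(0,0), D=(6.00,0)
B = A + 2.00·(cos167°, sin167°) = (-1.9487, 0.4499)
|BD| = 7.9615
circle(B,7.00) ∩ circle(D,10.00): a=0.7778, h=6.9567
  candidates: C₊=(-0.7791,7.3515) cross=55.385; C₋=(-1.5653,-6.5396) cross=-55.385
  mode + wants cross > 0 → take C=(-0.7791,7.3515) (cross=55.385)
ex = (C−B)/|BC| = (0.1671,0.9859); ey = (-0.9859,0.1671)
P = B + -3.20·ex + 0.61·ey = (-3.0849,-2.6032)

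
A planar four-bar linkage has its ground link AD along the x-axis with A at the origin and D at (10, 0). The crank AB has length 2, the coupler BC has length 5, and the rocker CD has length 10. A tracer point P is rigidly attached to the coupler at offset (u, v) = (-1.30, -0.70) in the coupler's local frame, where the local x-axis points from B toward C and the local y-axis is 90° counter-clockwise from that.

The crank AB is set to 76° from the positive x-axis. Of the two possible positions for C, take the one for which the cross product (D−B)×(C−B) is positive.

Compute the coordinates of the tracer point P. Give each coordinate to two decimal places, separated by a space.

A=(0,0), D=(10.00,0)
B = A + 2.00·(cos76°, sin76°) = (0.4838, 1.9406)
|BD| = 9.7120
circle(B,5.00) ∩ circle(D,10.00): a=0.9948, h=4.9000
  candidates: C₊=(2.4377,6.5430) cross=47.589; C₋=(0.4795,-3.0594) cross=-47.589
  mode + wants cross > 0 → take C=(2.4377,6.5430) (cross=47.589)
ex = (C−B)/|BC| = (0.3908,0.9205); ey = (-0.9205,0.3908)
P = B + -1.30·ex + -0.70·ey = (0.6202,0.4704)

0.62 0.47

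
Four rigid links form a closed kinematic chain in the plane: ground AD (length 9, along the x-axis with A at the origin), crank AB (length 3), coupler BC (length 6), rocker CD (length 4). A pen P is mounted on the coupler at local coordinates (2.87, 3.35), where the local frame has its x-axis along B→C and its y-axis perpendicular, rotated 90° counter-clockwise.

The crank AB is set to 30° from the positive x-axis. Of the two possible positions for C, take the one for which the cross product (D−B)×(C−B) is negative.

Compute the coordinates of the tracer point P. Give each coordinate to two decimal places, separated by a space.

7.01 1.46

A=(0,0), D=(9.00,0)
B = A + 3.00·(cos30°, sin30°) = (2.5981, 1.5000)
|BD| = 6.5753
circle(B,6.00) ∩ circle(D,4.00): a=4.8085, h=3.5886
  candidates: C₊=(8.0984,3.8971) cross=23.596; C₋=(6.4611,-3.0910) cross=-23.596
  mode - wants cross < 0 → take C=(6.4611,-3.0910) (cross=-23.596)
ex = (C−B)/|BC| = (0.6438,-0.7652); ey = (0.7652,0.6438)
P = B + 2.87·ex + 3.35·ey = (7.0092,1.4609)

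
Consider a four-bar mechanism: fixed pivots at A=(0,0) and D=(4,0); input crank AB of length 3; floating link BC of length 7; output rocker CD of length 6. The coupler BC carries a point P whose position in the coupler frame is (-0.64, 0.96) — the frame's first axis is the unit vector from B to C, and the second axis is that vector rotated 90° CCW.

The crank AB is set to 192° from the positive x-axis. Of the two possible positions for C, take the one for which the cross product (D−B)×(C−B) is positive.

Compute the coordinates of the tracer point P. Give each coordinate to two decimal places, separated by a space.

-4.09 -0.62

A=(0,0), D=(4.00,0)
B = A + 3.00·(cos192°, sin192°) = (-2.9344, -0.6237)
|BD| = 6.9624
circle(B,7.00) ∩ circle(D,6.00): a=4.4148, h=5.4323
  candidates: C₊=(0.9760,5.1822) cross=37.822; C₋=(1.9493,-5.6387) cross=-37.822
  mode + wants cross > 0 → take C=(0.9760,5.1822) (cross=37.822)
ex = (C−B)/|BC| = (0.5586,0.8294); ey = (-0.8294,0.5586)
P = B + -0.64·ex + 0.96·ey = (-4.0882,-0.6183)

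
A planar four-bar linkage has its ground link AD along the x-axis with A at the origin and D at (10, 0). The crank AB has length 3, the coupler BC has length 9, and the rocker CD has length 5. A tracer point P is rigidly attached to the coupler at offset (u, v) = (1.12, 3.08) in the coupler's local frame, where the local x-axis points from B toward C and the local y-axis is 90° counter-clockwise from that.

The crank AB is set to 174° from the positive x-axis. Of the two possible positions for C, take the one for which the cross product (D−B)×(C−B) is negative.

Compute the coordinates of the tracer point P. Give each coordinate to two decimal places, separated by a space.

-0.99 2.92

A=(0,0), D=(10.00,0)
B = A + 3.00·(cos174°, sin174°) = (-2.9836, 0.3136)
|BD| = 12.9874
circle(B,9.00) ∩ circle(D,5.00): a=8.6496, h=2.4868
  candidates: C₊=(5.7236,2.5908) cross=32.297; C₋=(5.6035,-2.3813) cross=-32.297
  mode - wants cross < 0 → take C=(5.6035,-2.3813) (cross=-32.297)
ex = (C−B)/|BC| = (0.9541,-0.2994); ey = (0.2994,0.9541)
P = B + 1.12·ex + 3.08·ey = (-0.9927,2.9169)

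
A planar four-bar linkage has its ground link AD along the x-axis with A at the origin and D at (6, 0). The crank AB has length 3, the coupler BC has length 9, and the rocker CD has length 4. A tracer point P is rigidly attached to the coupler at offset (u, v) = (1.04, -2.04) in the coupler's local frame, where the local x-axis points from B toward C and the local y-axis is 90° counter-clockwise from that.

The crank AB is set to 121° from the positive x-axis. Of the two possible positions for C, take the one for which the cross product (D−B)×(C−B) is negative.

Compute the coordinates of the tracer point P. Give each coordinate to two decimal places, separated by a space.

-2.26 0.40

A=(0,0), D=(6.00,0)
B = A + 3.00·(cos121°, sin121°) = (-1.5451, 2.5715)
|BD| = 7.9713
circle(B,9.00) ∩ circle(D,4.00): a=8.0628, h=3.9990
  candidates: C₊=(7.3766,3.7556) cross=31.877; C₋=(4.7966,-3.8147) cross=-31.877
  mode - wants cross < 0 → take C=(4.7966,-3.8147) (cross=-31.877)
ex = (C−B)/|BC| = (0.7046,-0.7096); ey = (0.7096,0.7046)
P = B + 1.04·ex + -2.04·ey = (-2.2598,0.3961)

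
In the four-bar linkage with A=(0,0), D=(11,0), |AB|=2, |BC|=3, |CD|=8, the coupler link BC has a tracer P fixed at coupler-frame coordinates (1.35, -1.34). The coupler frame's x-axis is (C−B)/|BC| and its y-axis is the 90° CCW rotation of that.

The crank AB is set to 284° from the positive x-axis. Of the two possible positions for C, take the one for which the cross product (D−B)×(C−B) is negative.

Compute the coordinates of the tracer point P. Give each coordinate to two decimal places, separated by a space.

A=(0,0), D=(11.00,0)
B = A + 2.00·(cos284°, sin284°) = (0.4838, -1.9406)
|BD| = 10.6937
circle(B,3.00) ∩ circle(D,8.00): a=2.7752, h=1.1393
  candidates: C₊=(3.0063,-0.3166) cross=12.183; C₋=(3.4198,-2.5573) cross=-12.183
  mode - wants cross < 0 → take C=(3.4198,-2.5573) (cross=-12.183)
ex = (C−B)/|BC| = (0.9786,-0.2056); ey = (0.2056,0.9786)
P = B + 1.35·ex + -1.34·ey = (1.5295,-3.5295)

1.53 -3.53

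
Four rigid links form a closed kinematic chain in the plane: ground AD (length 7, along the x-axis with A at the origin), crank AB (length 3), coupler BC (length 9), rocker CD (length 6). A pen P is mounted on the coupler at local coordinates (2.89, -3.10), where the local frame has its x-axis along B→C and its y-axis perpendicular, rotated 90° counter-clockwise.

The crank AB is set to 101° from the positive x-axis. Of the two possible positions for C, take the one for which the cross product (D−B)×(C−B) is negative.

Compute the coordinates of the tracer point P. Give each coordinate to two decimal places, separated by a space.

A=(0,0), D=(7.00,0)
B = A + 3.00·(cos101°, sin101°) = (-0.5724, 2.9449)
|BD| = 8.1249
circle(B,9.00) ∩ circle(D,6.00): a=6.8317, h=5.8590
  candidates: C₊=(7.9183,5.9293) cross=47.604; C₋=(3.6712,-4.9919) cross=-47.604
  mode - wants cross < 0 → take C=(3.6712,-4.9919) (cross=-47.604)
ex = (C−B)/|BC| = (0.4715,-0.8819); ey = (0.8819,0.4715)
P = B + 2.89·ex + -3.10·ey = (-1.9435,-1.0654)

-1.94 -1.07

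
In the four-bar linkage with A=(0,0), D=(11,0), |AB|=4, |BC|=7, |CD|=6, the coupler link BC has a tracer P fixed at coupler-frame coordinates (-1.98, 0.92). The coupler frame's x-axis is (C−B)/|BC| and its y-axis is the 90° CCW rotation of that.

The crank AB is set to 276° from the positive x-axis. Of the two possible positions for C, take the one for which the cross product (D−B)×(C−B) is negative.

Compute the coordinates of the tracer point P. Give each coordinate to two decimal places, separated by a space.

-1.44 -2.84

A=(0,0), D=(11.00,0)
B = A + 4.00·(cos276°, sin276°) = (0.4181, -3.9781)
|BD| = 11.3049
circle(B,7.00) ∩ circle(D,6.00): a=6.2274, h=3.1967
  candidates: C₊=(5.1224,1.2055) cross=36.139; C₋=(7.3721,-4.7790) cross=-36.139
  mode - wants cross < 0 → take C=(7.3721,-4.7790) (cross=-36.139)
ex = (C−B)/|BC| = (0.9934,-0.1144); ey = (0.1144,0.9934)
P = B + -1.98·ex + 0.92·ey = (-1.4436,-2.8376)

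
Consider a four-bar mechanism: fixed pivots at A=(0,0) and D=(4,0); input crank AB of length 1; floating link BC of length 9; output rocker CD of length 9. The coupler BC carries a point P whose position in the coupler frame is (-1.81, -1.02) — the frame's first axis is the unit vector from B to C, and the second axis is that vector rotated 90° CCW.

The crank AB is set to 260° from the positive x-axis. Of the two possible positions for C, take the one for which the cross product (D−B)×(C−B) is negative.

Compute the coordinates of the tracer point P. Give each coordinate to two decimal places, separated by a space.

A=(0,0), D=(4.00,0)
B = A + 1.00·(cos260°, sin260°) = (-0.1736, -0.9848)
|BD| = 4.2883
circle(B,9.00) ∩ circle(D,9.00): a=2.1441, h=8.7409
  candidates: C₊=(-0.0942,8.0148) cross=37.483; C₋=(3.9205,-8.9996) cross=-37.483
  mode - wants cross < 0 → take C=(3.9205,-8.9996) (cross=-37.483)
ex = (C−B)/|BC| = (0.4549,-0.8905); ey = (0.8905,0.4549)
P = B + -1.81·ex + -1.02·ey = (-1.9054,0.1631)

-1.91 0.16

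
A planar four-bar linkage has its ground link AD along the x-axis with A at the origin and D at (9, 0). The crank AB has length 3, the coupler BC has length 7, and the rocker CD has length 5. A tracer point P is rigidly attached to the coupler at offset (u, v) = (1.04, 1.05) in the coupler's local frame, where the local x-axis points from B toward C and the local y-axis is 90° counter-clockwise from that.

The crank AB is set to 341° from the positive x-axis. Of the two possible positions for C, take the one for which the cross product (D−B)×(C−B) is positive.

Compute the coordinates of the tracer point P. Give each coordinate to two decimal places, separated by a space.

A=(0,0), D=(9.00,0)
B = A + 3.00·(cos341°, sin341°) = (2.8366, -0.9767)
|BD| = 6.2404
circle(B,7.00) ∩ circle(D,5.00): a=5.0431, h=4.8546
  candidates: C₊=(7.0577,4.6073) cross=30.294; C₋=(8.5774,-4.9821) cross=-30.294
  mode + wants cross > 0 → take C=(7.0577,4.6073) (cross=30.294)
ex = (C−B)/|BC| = (0.6030,0.7977); ey = (-0.7977,0.6030)
P = B + 1.04·ex + 1.05·ey = (2.6261,0.4861)

2.63 0.49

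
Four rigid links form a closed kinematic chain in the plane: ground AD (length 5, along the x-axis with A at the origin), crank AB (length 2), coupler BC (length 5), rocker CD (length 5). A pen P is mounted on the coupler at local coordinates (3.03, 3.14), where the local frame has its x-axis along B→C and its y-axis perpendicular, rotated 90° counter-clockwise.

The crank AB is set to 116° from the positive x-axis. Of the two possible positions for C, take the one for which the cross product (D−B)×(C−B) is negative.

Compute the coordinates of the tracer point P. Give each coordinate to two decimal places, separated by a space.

A=(0,0), D=(5.00,0)
B = A + 2.00·(cos116°, sin116°) = (-0.8767, 1.7976)
|BD| = 6.1455
circle(B,5.00) ∩ circle(D,5.00): a=3.0728, h=3.9444
  candidates: C₊=(3.2154,4.6707) cross=24.240; C₋=(0.9079,-2.8731) cross=-24.240
  mode - wants cross < 0 → take C=(0.9079,-2.8731) (cross=-24.240)
ex = (C−B)/|BC| = (0.3569,-0.9341); ey = (0.9341,0.3569)
P = B + 3.03·ex + 3.14·ey = (3.1379,0.0879)

3.14 0.09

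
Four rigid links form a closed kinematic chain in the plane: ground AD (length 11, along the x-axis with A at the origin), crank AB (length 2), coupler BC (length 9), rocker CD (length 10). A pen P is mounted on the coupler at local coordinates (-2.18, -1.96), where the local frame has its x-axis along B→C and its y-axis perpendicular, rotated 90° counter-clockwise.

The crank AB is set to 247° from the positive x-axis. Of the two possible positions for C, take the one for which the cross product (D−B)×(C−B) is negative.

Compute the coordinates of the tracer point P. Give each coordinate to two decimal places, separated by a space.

-3.71 -1.63

A=(0,0), D=(11.00,0)
B = A + 2.00·(cos247°, sin247°) = (-0.7815, -1.8410)
|BD| = 11.9244
circle(B,9.00) ∩ circle(D,10.00): a=5.1655, h=7.3700
  candidates: C₊=(3.1843,6.2382) cross=87.883; C₋=(5.4600,-8.3252) cross=-87.883
  mode - wants cross < 0 → take C=(5.4600,-8.3252) (cross=-87.883)
ex = (C−B)/|BC| = (0.6935,-0.7205); ey = (0.7205,0.6935)
P = B + -2.18·ex + -1.96·ey = (-3.7054,-1.6297)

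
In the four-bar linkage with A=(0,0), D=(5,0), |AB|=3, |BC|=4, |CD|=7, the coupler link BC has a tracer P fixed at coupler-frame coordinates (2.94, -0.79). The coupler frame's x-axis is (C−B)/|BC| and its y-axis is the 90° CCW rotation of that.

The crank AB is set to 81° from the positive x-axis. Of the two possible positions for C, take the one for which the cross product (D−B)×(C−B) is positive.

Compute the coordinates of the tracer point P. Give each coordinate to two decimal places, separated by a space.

A=(0,0), D=(5.00,0)
B = A + 3.00·(cos81°, sin81°) = (0.4693, 2.9631)
|BD| = 5.4136
circle(B,4.00) ∩ circle(D,7.00): a=-0.3411, h=3.9854
  candidates: C₊=(2.3652,6.4852) cross=21.575; C₋=(-1.9975,-0.1857) cross=-21.575
  mode + wants cross > 0 → take C=(2.3652,6.4852) (cross=21.575)
ex = (C−B)/|BC| = (0.4740,0.8805); ey = (-0.8805,0.4740)
P = B + 2.94·ex + -0.79·ey = (2.5584,5.1774)

2.56 5.18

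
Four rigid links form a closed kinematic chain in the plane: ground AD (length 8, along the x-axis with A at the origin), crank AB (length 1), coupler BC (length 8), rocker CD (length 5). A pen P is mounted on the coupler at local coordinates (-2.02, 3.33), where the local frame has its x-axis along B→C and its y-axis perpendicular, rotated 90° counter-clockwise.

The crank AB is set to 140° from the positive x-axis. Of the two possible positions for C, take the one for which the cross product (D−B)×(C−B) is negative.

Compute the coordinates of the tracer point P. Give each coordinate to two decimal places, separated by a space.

-0.28 4.51

A=(0,0), D=(8.00,0)
B = A + 1.00·(cos140°, sin140°) = (-0.7660, 0.6428)
|BD| = 8.7896
circle(B,8.00) ∩ circle(D,5.00): a=6.6133, h=4.5015
  candidates: C₊=(6.1588,4.6486) cross=39.567; C₋=(5.5004,-4.3303) cross=-39.567
  mode - wants cross < 0 → take C=(5.5004,-4.3303) (cross=-39.567)
ex = (C−B)/|BC| = (0.7833,-0.6216); ey = (0.6216,0.7833)
P = B + -2.02·ex + 3.33·ey = (-0.2782,4.5069)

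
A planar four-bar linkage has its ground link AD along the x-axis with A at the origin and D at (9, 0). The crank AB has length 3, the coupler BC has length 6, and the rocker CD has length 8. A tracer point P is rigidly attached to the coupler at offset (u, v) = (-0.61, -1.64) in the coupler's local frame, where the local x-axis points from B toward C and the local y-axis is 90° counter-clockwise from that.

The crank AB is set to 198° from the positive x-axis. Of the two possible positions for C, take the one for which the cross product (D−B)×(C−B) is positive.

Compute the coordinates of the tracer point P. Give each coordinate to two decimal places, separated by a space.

-2.21 -2.56

A=(0,0), D=(9.00,0)
B = A + 3.00·(cos198°, sin198°) = (-2.8532, -0.9271)
|BD| = 11.8894
circle(B,6.00) ∩ circle(D,8.00): a=4.7672, h=3.6434
  candidates: C₊=(1.6154,3.0769) cross=43.317; C₋=(2.1836,-4.1876) cross=-43.317
  mode + wants cross > 0 → take C=(1.6154,3.0769) (cross=43.317)
ex = (C−B)/|BC| = (0.7448,0.6673); ey = (-0.6673,0.7448)
P = B + -0.61·ex + -1.64·ey = (-2.2130,-2.5555)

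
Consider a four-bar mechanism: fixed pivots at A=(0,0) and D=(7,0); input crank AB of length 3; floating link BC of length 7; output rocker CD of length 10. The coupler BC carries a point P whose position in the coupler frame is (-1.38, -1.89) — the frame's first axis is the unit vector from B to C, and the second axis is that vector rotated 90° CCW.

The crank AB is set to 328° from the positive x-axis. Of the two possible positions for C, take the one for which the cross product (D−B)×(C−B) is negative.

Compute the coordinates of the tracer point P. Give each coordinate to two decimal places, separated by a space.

0.81 -0.02

A=(0,0), D=(7.00,0)
B = A + 3.00·(cos328°, sin328°) = (2.5441, -1.5898)
|BD| = 4.7310
circle(B,7.00) ∩ circle(D,10.00): a=-3.0245, h=6.3129
  candidates: C₊=(-2.4259,3.3397) cross=29.866; C₋=(1.8168,-8.5519) cross=-29.866
  mode - wants cross < 0 → take C=(1.8168,-8.5519) (cross=-29.866)
ex = (C−B)/|BC| = (-0.1039,-0.9946); ey = (0.9946,-0.1039)
P = B + -1.38·ex + -1.89·ey = (0.8078,-0.0208)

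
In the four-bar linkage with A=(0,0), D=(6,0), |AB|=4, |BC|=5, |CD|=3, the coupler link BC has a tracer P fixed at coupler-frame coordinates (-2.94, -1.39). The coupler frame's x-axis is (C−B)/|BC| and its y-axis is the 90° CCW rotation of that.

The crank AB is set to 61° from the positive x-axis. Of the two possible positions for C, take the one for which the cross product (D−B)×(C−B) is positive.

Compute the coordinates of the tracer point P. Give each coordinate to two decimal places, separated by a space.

-1.15 2.49

A=(0,0), D=(6.00,0)
B = A + 4.00·(cos61°, sin61°) = (1.9392, 3.4985)
|BD| = 5.3600
circle(B,5.00) ∩ circle(D,3.00): a=4.1725, h=2.7550
  candidates: C₊=(6.8986,2.8623) cross=14.767; C₋=(3.3022,-1.3122) cross=-14.767
  mode + wants cross > 0 → take C=(6.8986,2.8623) (cross=14.767)
ex = (C−B)/|BC| = (0.9919,-0.1272); ey = (0.1272,0.9919)
P = B + -2.94·ex + -1.39·ey = (-1.1537,2.4939)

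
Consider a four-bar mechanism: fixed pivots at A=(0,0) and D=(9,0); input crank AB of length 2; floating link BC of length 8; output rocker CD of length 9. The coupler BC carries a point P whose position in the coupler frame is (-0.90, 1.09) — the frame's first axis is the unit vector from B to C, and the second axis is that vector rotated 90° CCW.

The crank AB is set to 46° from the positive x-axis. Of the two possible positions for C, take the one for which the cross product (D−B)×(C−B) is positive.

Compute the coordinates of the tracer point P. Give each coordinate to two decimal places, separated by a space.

-0.01 1.23

A=(0,0), D=(9.00,0)
B = A + 2.00·(cos46°, sin46°) = (1.3893, 1.4387)
|BD| = 7.7455
circle(B,8.00) ∩ circle(D,9.00): a=2.7753, h=7.5032
  candidates: C₊=(5.5100,8.2958) cross=58.116; C₋=(2.7227,-6.4494) cross=-58.116
  mode + wants cross > 0 → take C=(5.5100,8.2958) (cross=58.116)
ex = (C−B)/|BC| = (0.5151,0.8571); ey = (-0.8571,0.5151)
P = B + -0.90·ex + 1.09·ey = (-0.0085,1.2287)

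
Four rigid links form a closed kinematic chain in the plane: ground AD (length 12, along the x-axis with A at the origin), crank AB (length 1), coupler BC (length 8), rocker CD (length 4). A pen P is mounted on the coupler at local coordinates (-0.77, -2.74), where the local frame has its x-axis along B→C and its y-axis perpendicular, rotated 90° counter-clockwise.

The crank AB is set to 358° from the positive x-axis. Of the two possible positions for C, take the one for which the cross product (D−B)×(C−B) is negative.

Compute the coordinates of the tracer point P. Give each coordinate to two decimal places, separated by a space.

-0.50 -2.46

A=(0,0), D=(12.00,0)
B = A + 1.00·(cos358°, sin358°) = (0.9994, -0.0349)
|BD| = 11.0007
circle(B,8.00) ∩ circle(D,4.00): a=7.6820, h=2.2331
  candidates: C₊=(8.6743,2.2225) cross=24.565; C₋=(8.6885,-2.2436) cross=-24.565
  mode - wants cross < 0 → take C=(8.6885,-2.2436) (cross=-24.565)
ex = (C−B)/|BC| = (0.9611,-0.2761); ey = (0.2761,0.9611)
P = B + -0.77·ex + -2.74·ey = (-0.4972,-2.4558)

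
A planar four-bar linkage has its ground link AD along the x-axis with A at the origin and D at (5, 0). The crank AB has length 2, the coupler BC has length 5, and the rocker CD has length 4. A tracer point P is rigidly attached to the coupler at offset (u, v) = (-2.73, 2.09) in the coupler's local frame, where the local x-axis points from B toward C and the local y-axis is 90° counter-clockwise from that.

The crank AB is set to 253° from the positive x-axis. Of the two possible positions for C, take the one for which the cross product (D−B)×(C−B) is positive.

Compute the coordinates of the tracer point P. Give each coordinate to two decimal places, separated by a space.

A=(0,0), D=(5.00,0)
B = A + 2.00·(cos253°, sin253°) = (-0.5847, -1.9126)
|BD| = 5.9032
circle(B,5.00) ∩ circle(D,4.00): a=3.7139, h=3.3477
  candidates: C₊=(1.8442,2.4578) cross=19.762; C₋=(4.0135,-3.8764) cross=-19.762
  mode + wants cross > 0 → take C=(1.8442,2.4578) (cross=19.762)
ex = (C−B)/|BC| = (0.4858,0.8741); ey = (-0.8741,0.4858)
P = B + -2.73·ex + 2.09·ey = (-3.7378,-3.2836)

-3.74 -3.28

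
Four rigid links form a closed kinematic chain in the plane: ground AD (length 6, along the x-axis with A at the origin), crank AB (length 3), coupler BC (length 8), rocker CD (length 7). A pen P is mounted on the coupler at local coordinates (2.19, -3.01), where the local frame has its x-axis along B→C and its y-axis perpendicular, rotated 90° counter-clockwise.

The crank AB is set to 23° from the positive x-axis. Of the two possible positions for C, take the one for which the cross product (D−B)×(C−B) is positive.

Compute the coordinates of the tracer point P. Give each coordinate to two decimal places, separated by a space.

A=(0,0), D=(6.00,0)
B = A + 3.00·(cos23°, sin23°) = (2.7615, 1.1722)
|BD| = 3.4441
circle(B,8.00) ∩ circle(D,7.00): a=3.8997, h=6.9852
  candidates: C₊=(8.8058,6.4131) cross=24.058; C₋=(4.0510,-6.7232) cross=-24.058
  mode + wants cross > 0 → take C=(8.8058,6.4131) (cross=24.058)
ex = (C−B)/|BC| = (0.7555,0.6551); ey = (-0.6551,0.7555)
P = B + 2.19·ex + -3.01·ey = (6.3880,0.3327)

6.39 0.33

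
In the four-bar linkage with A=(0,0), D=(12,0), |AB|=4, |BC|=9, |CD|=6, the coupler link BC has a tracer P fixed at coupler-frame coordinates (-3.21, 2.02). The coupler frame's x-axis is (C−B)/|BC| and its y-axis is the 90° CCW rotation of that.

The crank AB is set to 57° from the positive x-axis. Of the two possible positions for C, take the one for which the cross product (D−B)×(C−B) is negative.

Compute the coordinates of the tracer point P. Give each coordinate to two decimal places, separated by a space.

1.93 7.14

A=(0,0), D=(12.00,0)
B = A + 4.00·(cos57°, sin57°) = (2.1786, 3.3547)
|BD| = 10.3786
circle(B,9.00) ∩ circle(D,6.00): a=7.3572, h=5.1838
  candidates: C₊=(10.8164,5.8821) cross=53.800; C₋=(7.4653,-3.9289) cross=-53.800
  mode - wants cross < 0 → take C=(7.4653,-3.9289) (cross=-53.800)
ex = (C−B)/|BC| = (0.5874,-0.8093); ey = (0.8093,0.5874)
P = B + -3.21·ex + 2.02·ey = (1.9277,7.1391)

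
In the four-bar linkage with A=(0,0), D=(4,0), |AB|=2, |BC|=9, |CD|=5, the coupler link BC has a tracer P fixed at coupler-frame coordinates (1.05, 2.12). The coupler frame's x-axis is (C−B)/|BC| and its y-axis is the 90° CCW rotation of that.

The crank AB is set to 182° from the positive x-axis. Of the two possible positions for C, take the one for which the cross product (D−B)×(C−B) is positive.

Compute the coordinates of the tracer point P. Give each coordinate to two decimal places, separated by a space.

-2.24 2.28

A=(0,0), D=(4.00,0)
B = A + 2.00·(cos182°, sin182°) = (-1.9988, -0.0698)
|BD| = 5.9992
circle(B,9.00) ∩ circle(D,5.00): a=7.6669, h=4.7137
  candidates: C₊=(5.6127,4.7328) cross=28.278; C₋=(5.7224,-4.6940) cross=-28.278
  mode + wants cross > 0 → take C=(5.6127,4.7328) (cross=28.278)
ex = (C−B)/|BC| = (0.8457,0.5336); ey = (-0.5336,0.8457)
P = B + 1.05·ex + 2.12·ey = (-2.2420,2.2834)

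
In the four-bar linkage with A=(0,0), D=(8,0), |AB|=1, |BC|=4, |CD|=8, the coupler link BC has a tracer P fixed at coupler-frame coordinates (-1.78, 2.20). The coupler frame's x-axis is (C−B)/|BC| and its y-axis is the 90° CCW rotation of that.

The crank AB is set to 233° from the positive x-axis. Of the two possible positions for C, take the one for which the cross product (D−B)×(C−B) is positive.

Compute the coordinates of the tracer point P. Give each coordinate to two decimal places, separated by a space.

A=(0,0), D=(8.00,0)
B = A + 1.00·(cos233°, sin233°) = (-0.6018, -0.7986)
|BD| = 8.6388
circle(B,4.00) ∩ circle(D,8.00): a=1.5412, h=3.6911
  candidates: C₊=(0.5916,3.0192) cross=31.887; C₋=(1.2741,-4.3315) cross=-31.887
  mode + wants cross > 0 → take C=(0.5916,3.0192) (cross=31.887)
ex = (C−B)/|BC| = (0.2984,0.9545); ey = (-0.9545,0.2984)
P = B + -1.78·ex + 2.20·ey = (-3.2327,-1.8412)

-3.23 -1.84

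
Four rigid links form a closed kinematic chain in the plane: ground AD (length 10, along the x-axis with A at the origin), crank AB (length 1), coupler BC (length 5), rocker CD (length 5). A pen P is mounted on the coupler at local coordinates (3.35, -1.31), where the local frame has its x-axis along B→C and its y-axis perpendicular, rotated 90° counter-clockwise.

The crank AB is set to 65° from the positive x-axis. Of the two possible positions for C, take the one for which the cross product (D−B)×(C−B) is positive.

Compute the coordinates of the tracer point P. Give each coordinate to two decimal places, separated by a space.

A=(0,0), D=(10.00,0)
B = A + 1.00·(cos65°, sin65°) = (0.4226, 0.9063)
|BD| = 9.6202
circle(B,5.00) ∩ circle(D,5.00): a=4.8101, h=1.3650
  candidates: C₊=(5.3399,1.8120) cross=13.131; C₋=(5.0827,-0.9057) cross=-13.131
  mode + wants cross > 0 → take C=(5.3399,1.8120) (cross=13.131)
ex = (C−B)/|BC| = (0.9835,0.1811); ey = (-0.1811,0.9835)
P = B + 3.35·ex + -1.31·ey = (3.9545,0.2248)

3.95 0.22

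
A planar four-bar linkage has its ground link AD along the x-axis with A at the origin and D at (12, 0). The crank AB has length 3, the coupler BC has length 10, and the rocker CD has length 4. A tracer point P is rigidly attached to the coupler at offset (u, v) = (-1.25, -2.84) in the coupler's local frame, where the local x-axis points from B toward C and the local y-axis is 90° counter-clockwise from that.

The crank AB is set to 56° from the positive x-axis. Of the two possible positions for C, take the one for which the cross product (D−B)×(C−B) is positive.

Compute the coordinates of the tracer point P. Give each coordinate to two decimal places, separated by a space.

0.86 -0.51

A=(0,0), D=(12.00,0)
B = A + 3.00·(cos56°, sin56°) = (1.6776, 2.4871)
|BD| = 10.6178
circle(B,10.00) ∩ circle(D,4.00): a=9.2645, h=3.7641
  candidates: C₊=(11.5661,3.9764) cross=39.967; C₋=(9.8026,-3.3424) cross=-39.967
  mode + wants cross > 0 → take C=(11.5661,3.9764) (cross=39.967)
ex = (C−B)/|BC| = (0.9888,0.1489); ey = (-0.1489,0.9888)
P = B + -1.25·ex + -2.84·ey = (0.8645,-0.5074)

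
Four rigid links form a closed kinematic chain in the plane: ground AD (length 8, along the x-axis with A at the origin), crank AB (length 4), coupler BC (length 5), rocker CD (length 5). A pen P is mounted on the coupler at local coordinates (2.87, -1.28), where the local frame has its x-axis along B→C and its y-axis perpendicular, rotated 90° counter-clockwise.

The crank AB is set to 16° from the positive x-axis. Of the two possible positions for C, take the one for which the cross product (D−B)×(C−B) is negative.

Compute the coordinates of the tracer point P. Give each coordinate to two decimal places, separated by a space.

3.11 -1.95

A=(0,0), D=(8.00,0)
B = A + 4.00·(cos16°, sin16°) = (3.8450, 1.1025)
|BD| = 4.2987
circle(B,5.00) ∩ circle(D,5.00): a=2.1494, h=4.5144
  candidates: C₊=(7.0804,4.9147) cross=19.406; C₋=(4.7647,-3.8122) cross=-19.406
  mode - wants cross < 0 → take C=(4.7647,-3.8122) (cross=-19.406)
ex = (C−B)/|BC| = (0.1839,-0.9829); ey = (0.9829,0.1839)
P = B + 2.87·ex + -1.28·ey = (3.1147,-1.9539)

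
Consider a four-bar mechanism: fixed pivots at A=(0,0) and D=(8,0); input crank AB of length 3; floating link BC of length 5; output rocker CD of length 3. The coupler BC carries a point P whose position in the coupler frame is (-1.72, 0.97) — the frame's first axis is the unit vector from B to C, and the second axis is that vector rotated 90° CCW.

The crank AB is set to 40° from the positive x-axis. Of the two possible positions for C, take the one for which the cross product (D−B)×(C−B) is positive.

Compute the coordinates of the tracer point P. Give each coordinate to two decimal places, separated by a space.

0.42 2.55

A=(0,0), D=(8.00,0)
B = A + 3.00·(cos40°, sin40°) = (2.2981, 1.9284)
|BD| = 6.0191
circle(B,5.00) ∩ circle(D,3.00): a=4.3387, h=2.4852
  candidates: C₊=(7.2043,2.8925) cross=14.959; C₋=(5.6119,-1.8158) cross=-14.959
  mode + wants cross > 0 → take C=(7.2043,2.8925) (cross=14.959)
ex = (C−B)/|BC| = (0.9812,0.1928); ey = (-0.1928,0.9812)
P = B + -1.72·ex + 0.97·ey = (0.4234,2.5485)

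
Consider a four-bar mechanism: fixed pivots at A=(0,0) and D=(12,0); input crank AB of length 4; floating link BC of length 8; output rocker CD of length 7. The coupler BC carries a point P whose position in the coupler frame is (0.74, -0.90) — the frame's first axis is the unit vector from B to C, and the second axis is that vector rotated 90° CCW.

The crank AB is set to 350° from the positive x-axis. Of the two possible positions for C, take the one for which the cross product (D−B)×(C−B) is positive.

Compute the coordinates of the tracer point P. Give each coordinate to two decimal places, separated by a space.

A=(0,0), D=(12.00,0)
B = A + 4.00·(cos350°, sin350°) = (3.9392, -0.6946)
|BD| = 8.0906
circle(B,8.00) ∩ circle(D,7.00): a=4.9723, h=6.2671
  candidates: C₊=(8.3552,5.9762) cross=50.705; C₋=(9.4312,-6.5116) cross=-50.705
  mode + wants cross > 0 → take C=(8.3552,5.9762) (cross=50.705)
ex = (C−B)/|BC| = (0.5520,0.8339); ey = (-0.8339,0.5520)
P = B + 0.74·ex + -0.90·ey = (5.0982,-0.5743)

5.10 -0.57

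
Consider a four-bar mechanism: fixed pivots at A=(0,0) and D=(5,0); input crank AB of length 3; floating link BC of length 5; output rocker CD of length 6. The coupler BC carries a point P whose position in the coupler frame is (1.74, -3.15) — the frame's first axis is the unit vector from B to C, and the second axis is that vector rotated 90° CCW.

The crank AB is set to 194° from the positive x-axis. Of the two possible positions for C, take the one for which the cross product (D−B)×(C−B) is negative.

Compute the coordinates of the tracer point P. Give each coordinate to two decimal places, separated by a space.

A=(0,0), D=(5.00,0)
B = A + 3.00·(cos194°, sin194°) = (-2.9109, -0.7258)
|BD| = 7.9441
circle(B,5.00) ∩ circle(D,6.00): a=3.2797, h=3.7740
  candidates: C₊=(0.0103,3.3321) cross=29.981; C₋=(0.6999,-4.1844) cross=-29.981
  mode - wants cross < 0 → take C=(0.6999,-4.1844) (cross=-29.981)
ex = (C−B)/|BC| = (0.7222,-0.6917); ey = (0.6917,0.7222)
P = B + 1.74·ex + -3.15·ey = (-3.8333,-4.2042)

-3.83 -4.20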